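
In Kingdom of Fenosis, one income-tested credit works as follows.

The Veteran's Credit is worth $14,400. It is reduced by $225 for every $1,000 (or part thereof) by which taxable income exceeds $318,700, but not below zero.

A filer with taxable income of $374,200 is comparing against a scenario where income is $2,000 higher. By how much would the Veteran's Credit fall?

$450

At $374,200 — income exceeds $318,700 by $55,500, which is 56 full-or-partial $1,000 increments; reduction = 56 × $225 = $12,600, leaving $1,800.
At $376,200 — income exceeds $318,700 by $57,500, which is 58 full-or-partial $1,000 increments; reduction = 58 × $225 = $13,050, leaving $1,350.
Lost: $1,800 − $1,350 = $450.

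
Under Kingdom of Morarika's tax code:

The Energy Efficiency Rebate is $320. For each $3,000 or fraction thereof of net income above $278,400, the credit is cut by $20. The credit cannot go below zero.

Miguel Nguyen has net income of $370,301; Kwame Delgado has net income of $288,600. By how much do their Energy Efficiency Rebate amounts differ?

Miguel ($370,301): Energy Efficiency Rebate: income exceeds $278,400 by $91,901 → 31 increments × $20 = $620 ≥ base, so the credit is $0.
Kwame ($288,600): Energy Efficiency Rebate: income exceeds $278,400 by $10,200, which is 4 full-or-partial $3,000 increments; reduction = 4 × $20 = $80, leaving $240.
Difference: |$0 − $240| = $240.

$240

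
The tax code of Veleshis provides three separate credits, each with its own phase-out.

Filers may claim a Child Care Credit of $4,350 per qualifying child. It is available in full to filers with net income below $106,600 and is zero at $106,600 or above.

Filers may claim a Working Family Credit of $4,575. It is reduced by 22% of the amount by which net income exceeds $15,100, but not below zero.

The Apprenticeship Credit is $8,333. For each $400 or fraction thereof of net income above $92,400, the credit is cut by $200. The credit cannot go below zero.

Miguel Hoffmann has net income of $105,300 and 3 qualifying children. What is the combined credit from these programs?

Child Care Credit: base = 3 × $4,350 = $13,050. $105,300 is below the $106,600 cutoff, so the full $13,050 applies.
Working Family Credit: 22% of the $90,200 excess over $15,100 is $19,844 ≥ base, so the credit is $0.
Apprenticeship Credit: income exceeds $92,400 by $12,900, which is 33 full-or-partial $400 increments; reduction = 33 × $200 = $6,600, leaving $1,733.
Total: $13,050 + $0 + $1,733 = $14,783.

$14,783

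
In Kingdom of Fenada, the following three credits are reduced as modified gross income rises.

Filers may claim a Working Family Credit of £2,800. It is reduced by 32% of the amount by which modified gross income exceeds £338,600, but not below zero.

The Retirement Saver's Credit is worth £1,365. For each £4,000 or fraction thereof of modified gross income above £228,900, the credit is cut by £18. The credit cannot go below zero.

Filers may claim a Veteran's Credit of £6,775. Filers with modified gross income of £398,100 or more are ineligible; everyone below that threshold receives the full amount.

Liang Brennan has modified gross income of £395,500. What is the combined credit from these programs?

£7,384

Working Family Credit: 32% of the £56,900 excess over £338,600 is £18,208 ≥ base, so the credit is £0.
Retirement Saver's Credit: income exceeds £228,900 by £166,600, which is 42 full-or-partial £4,000 increments; reduction = 42 × £18 = £756, leaving £609.
Veteran's Credit: £395,500 is below the £398,100 cutoff, so the full £6,775 applies.
Total: £0 + £609 + £6,775 = £7,384.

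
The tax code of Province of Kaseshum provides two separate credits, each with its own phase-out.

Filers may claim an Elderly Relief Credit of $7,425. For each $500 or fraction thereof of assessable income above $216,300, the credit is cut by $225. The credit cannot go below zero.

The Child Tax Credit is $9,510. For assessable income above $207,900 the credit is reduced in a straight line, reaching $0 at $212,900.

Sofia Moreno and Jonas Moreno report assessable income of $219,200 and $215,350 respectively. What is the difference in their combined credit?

$1,350

Sofia ($219,200): Elderly Relief Credit: income exceeds $216,300 by $2,900, which is 6 full-or-partial $500 increments; reduction = 6 × $225 = $1,350, leaving $6,075. Child Tax Credit: $219,200 is at or above $212,900, so the credit is $0. total $6,075 + $0 = $6,075
Jonas ($215,350): Elderly Relief Credit: $215,350 is at or below the $216,300 threshold, so the full $7,425 applies. Child Tax Credit: $215,350 is at or above $212,900, so the credit is $0. total $7,425 + $0 = $7,425
Difference: |$6,075 − $7,425| = $1,350.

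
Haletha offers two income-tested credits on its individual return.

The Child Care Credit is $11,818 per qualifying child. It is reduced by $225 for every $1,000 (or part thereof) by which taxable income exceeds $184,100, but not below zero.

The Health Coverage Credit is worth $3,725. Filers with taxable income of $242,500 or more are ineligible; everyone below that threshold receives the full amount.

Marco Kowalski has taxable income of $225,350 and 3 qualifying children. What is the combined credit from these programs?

Child Care Credit: base = 3 × $11,818 = $35,454. income exceeds $184,100 by $41,250, which is 42 full-or-partial $1,000 increments; reduction = 42 × $225 = $9,450, leaving $26,004.
Health Coverage Credit: $225,350 is below the $242,500 cutoff, so the full $3,725 applies.
Total: $26,004 + $3,725 = $29,729.

$29,729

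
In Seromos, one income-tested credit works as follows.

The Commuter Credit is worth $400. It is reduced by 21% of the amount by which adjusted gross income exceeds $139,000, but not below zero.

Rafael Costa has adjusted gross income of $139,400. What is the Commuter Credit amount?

Commuter Credit: 21% of the $400 excess over $139,000 is $84; credit = $400 − $84 = $316.

$316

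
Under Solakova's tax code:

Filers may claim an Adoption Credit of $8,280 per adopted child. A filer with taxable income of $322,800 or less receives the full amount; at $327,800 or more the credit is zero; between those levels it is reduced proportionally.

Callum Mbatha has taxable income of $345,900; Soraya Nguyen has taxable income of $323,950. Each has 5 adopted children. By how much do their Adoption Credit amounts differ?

Callum ($345,900): Adoption Credit: base = 5 × $8,280 = $41,400. $345,900 is at or above $327,800, so the credit is $0.
Soraya ($323,950): Adoption Credit: base = 5 × $8,280 = $41,400. $323,950 is $1,150 into a $5,000 phase-out range, leaving 3,850/5,000 of the credit: $41,400 × 3,850/5,000 = $31,878.
Difference: |$0 − $31,878| = $31,878.

$31,878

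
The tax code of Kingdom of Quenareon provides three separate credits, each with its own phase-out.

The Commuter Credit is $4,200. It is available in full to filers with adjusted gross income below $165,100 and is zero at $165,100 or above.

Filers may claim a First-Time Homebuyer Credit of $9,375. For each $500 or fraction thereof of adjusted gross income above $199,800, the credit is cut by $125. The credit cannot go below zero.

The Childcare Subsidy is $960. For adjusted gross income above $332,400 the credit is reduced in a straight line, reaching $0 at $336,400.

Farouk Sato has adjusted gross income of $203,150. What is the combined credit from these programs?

$9,460

Commuter Credit: $203,150 meets or exceeds the $165,100 cutoff, so the credit is $0.
First-Time Homebuyer Credit: income exceeds $199,800 by $3,350, which is 7 full-or-partial $500 increments; reduction = 7 × $125 = $875, leaving $8,500.
Childcare Subsidy: $203,150 is at or below the $332,400 threshold, so the full $960 applies.
Total: $0 + $8,500 + $960 = $9,460.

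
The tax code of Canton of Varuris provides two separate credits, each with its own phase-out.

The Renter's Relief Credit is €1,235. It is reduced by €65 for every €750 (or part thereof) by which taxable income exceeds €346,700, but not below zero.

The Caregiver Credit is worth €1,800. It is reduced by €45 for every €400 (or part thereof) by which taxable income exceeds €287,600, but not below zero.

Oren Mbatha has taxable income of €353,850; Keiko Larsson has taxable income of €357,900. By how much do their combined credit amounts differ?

€325

Oren (€353,850): Renter's Relief Credit: income exceeds €346,700 by €7,150, which is 10 full-or-partial €750 increments; reduction = 10 × €65 = €650, leaving €585. Caregiver Credit: income exceeds €287,600 by €66,250 → 166 increments × €45 = €7,470 ≥ base, so the credit is €0. total €585 + €0 = €585
Keiko (€357,900): Renter's Relief Credit: income exceeds €346,700 by €11,200, which is 15 full-or-partial €750 increments; reduction = 15 × €65 = €975, leaving €260. Caregiver Credit: income exceeds €287,600 by €70,300 → 176 increments × €45 = €7,920 ≥ base, so the credit is €0. total €260 + €0 = €260
Difference: |€585 − €260| = €325.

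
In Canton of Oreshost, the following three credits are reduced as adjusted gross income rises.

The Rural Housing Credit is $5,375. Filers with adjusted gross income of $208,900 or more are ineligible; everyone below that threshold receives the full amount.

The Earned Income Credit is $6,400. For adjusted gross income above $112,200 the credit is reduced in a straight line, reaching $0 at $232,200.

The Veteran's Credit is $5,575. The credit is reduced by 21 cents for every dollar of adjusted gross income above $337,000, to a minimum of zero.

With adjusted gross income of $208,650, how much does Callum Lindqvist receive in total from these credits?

$12,206

Rural Housing Credit: $208,650 is below the $208,900 cutoff, so the full $5,375 applies.
Earned Income Credit: $208,650 is $96,450 into a $120,000 phase-out range, leaving 23,550/120,000 of the credit: $6,400 × 23,550/120,000 = $1,256.
Veteran's Credit: $208,650 is at or below the $337,000 threshold, so the full $5,575 applies.
Total: $5,375 + $1,256 + $5,575 = $12,206.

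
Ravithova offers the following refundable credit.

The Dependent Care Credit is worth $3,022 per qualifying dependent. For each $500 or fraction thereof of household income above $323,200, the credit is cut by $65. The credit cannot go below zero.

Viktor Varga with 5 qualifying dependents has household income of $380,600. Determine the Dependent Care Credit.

Dependent Care Credit: base = 5 × $3,022 = $15,110. income exceeds $323,200 by $57,400, which is 115 full-or-partial $500 increments; reduction = 115 × $65 = $7,475, leaving $7,635.

$7,635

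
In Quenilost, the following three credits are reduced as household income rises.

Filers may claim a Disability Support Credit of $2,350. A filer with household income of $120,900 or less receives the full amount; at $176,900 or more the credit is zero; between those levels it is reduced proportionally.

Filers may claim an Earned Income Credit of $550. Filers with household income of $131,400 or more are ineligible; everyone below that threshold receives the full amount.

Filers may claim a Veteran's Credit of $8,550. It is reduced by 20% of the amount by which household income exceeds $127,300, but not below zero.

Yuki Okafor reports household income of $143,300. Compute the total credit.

Disability Support Credit: $143,300 is $22,400 into a $56,000 phase-out range, leaving 33,600/56,000 of the credit: $2,350 × 33,600/56,000 = $1,410.
Earned Income Credit: $143,300 meets or exceeds the $131,400 cutoff, so the credit is $0.
Veteran's Credit: 20% of the $16,000 excess over $127,300 is $3,200; credit = $8,550 − $3,200 = $5,350.
Total: $1,410 + $0 + $5,350 = $6,760.

$6,760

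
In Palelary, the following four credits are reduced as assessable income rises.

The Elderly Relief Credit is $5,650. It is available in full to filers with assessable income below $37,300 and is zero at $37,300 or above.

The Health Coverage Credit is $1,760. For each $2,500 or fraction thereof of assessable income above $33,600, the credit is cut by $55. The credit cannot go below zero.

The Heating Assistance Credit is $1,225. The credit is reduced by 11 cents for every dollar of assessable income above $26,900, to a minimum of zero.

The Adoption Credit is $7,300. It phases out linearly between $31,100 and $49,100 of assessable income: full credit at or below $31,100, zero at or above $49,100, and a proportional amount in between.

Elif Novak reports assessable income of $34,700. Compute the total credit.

$13,562

Elderly Relief Credit: $34,700 is below the $37,300 cutoff, so the full $5,650 applies.
Health Coverage Credit: income exceeds $33,600 by $1,100, which is 1 full-or-partial $2,500 increment; reduction = 1 × $55 = $55, leaving $1,705.
Heating Assistance Credit: 11% of the $7,800 excess over $26,900 is $858; credit = $1,225 − $858 = $367.
Adoption Credit: $34,700 is $3,600 into a $18,000 phase-out range, leaving 14,400/18,000 of the credit: $7,300 × 14,400/18,000 = $5,840.
Total: $5,650 + $1,705 + $367 + $5,840 = $13,562.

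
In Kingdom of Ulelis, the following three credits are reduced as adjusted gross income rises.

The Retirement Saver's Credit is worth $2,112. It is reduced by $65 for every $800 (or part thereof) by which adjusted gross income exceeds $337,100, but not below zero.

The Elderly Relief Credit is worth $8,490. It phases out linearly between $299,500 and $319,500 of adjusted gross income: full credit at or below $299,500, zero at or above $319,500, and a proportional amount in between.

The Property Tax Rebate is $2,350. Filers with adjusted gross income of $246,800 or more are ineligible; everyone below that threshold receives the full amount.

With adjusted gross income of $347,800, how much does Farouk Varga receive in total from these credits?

$1,202

Retirement Saver's Credit: income exceeds $337,100 by $10,700, which is 14 full-or-partial $800 increments; reduction = 14 × $65 = $910, leaving $1,202.
Elderly Relief Credit: $347,800 is at or above $319,500, so the credit is $0.
Property Tax Rebate: $347,800 meets or exceeds the $246,800 cutoff, so the credit is $0.
Total: $1,202 + $0 + $0 = $1,202.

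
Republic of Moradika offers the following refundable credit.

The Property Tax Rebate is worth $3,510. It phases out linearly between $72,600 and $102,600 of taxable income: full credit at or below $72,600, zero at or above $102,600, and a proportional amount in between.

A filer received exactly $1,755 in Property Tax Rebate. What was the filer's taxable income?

$87,600

$1,755 is 1,755/3,510 of the full $3,510, so 1,755/3,510 of the $30,000 range has been used: income = $72,600 + $30,000 × 1,755/3,510 = $87,600.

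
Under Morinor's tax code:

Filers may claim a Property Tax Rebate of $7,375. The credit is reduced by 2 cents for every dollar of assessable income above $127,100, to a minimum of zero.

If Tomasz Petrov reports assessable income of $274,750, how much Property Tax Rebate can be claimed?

$4,422

Property Tax Rebate: 2% of the $147,650 excess over $127,100 is $2,953; credit = $7,375 − $2,953 = $4,422.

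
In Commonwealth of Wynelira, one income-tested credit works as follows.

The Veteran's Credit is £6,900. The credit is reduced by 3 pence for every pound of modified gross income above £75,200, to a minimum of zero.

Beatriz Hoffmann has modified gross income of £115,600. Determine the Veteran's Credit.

£5,688

Veteran's Credit: 3% of the £40,400 excess over £75,200 is £1,212; credit = £6,900 − £1,212 = £5,688.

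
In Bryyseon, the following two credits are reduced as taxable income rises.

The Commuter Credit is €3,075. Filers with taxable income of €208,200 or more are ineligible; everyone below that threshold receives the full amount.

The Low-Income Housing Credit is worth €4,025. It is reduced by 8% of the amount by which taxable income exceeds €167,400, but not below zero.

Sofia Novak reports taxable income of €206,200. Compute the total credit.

Commuter Credit: €206,200 is below the €208,200 cutoff, so the full €3,075 applies.
Low-Income Housing Credit: 8% of the €38,800 excess over €167,400 is €3,104; credit = €4,025 − €3,104 = €921.
Total: €3,075 + €921 = €3,996.

€3,996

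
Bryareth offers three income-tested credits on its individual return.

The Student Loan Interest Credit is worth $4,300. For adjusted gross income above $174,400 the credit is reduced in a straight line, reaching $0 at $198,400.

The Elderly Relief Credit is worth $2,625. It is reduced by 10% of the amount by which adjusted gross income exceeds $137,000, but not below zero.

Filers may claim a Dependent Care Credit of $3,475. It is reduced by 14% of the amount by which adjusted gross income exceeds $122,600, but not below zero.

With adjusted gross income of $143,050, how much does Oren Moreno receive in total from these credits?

$6,932

Student Loan Interest Credit: $143,050 is at or below the $174,400 threshold, so the full $4,300 applies.
Elderly Relief Credit: 10% of the $6,050 excess over $137,000 is $605; credit = $2,625 − $605 = $2,020.
Dependent Care Credit: 14% of the $20,450 excess over $122,600 is $2,863; credit = $3,475 − $2,863 = $612.
Total: $4,300 + $2,020 + $612 = $6,932.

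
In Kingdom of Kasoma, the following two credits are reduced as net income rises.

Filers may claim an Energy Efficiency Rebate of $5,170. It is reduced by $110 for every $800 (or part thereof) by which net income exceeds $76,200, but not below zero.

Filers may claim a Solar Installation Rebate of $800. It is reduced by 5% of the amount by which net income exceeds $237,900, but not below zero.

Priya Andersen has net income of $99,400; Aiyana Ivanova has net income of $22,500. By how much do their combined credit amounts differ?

$3,190

Priya ($99,400): Energy Efficiency Rebate: income exceeds $76,200 by $23,200, which is 29 full-or-partial $800 increments; reduction = 29 × $110 = $3,190, leaving $1,980. Solar Installation Rebate: $99,400 is at or below the $237,900 threshold, so the full $800 applies. total $1,980 + $800 = $2,780
Aiyana ($22,500): Energy Efficiency Rebate: $22,500 is at or below the $76,200 threshold, so the full $5,170 applies. Solar Installation Rebate: $22,500 is at or below the $237,900 threshold, so the full $800 applies. total $5,170 + $800 = $5,970
Difference: |$2,780 − $5,970| = $3,190.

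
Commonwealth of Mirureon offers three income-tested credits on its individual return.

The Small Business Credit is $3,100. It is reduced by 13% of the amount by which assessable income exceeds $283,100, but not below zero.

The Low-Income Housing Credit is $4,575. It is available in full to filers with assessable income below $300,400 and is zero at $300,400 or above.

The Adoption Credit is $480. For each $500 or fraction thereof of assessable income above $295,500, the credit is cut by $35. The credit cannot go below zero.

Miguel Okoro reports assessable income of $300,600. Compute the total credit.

$920

Small Business Credit: 13% of the $17,500 excess over $283,100 is $2,275; credit = $3,100 − $2,275 = $825.
Low-Income Housing Credit: $300,600 meets or exceeds the $300,400 cutoff, so the credit is $0.
Adoption Credit: income exceeds $295,500 by $5,100, which is 11 full-or-partial $500 increments; reduction = 11 × $35 = $385, leaving $95.
Total: $825 + $0 + $95 = $920.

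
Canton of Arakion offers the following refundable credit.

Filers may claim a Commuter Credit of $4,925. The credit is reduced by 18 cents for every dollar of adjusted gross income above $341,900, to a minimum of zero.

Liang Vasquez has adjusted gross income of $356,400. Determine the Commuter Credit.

$2,315

Commuter Credit: 18% of the $14,500 excess over $341,900 is $2,610; credit = $4,925 − $2,610 = $2,315.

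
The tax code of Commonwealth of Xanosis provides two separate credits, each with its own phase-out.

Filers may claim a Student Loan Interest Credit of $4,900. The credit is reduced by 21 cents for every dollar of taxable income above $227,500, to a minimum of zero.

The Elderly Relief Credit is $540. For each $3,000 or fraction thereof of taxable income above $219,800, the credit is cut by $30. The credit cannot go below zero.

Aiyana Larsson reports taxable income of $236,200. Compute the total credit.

$3,433

Student Loan Interest Credit: 21% of the $8,700 excess over $227,500 is $1,827; credit = $4,900 − $1,827 = $3,073.
Elderly Relief Credit: income exceeds $219,800 by $16,400, which is 6 full-or-partial $3,000 increments; reduction = 6 × $30 = $180, leaving $360.
Total: $3,073 + $360 = $3,433.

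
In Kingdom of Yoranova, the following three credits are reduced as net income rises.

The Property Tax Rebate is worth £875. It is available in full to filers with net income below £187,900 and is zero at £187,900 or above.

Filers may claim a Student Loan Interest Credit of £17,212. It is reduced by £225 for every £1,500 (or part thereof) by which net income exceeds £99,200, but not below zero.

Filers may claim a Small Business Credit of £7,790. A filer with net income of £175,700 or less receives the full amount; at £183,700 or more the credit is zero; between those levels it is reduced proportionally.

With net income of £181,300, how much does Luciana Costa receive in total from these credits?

£8,049

Property Tax Rebate: £181,300 is below the £187,900 cutoff, so the full £875 applies.
Student Loan Interest Credit: income exceeds £99,200 by £82,100, which is 55 full-or-partial £1,500 increments; reduction = 55 × £225 = £12,375, leaving £4,837.
Small Business Credit: £181,300 is £5,600 into a £8,000 phase-out range, leaving 2,400/8,000 of the credit: £7,790 × 2,400/8,000 = £2,337.
Total: £875 + £4,837 + £2,337 = £8,049.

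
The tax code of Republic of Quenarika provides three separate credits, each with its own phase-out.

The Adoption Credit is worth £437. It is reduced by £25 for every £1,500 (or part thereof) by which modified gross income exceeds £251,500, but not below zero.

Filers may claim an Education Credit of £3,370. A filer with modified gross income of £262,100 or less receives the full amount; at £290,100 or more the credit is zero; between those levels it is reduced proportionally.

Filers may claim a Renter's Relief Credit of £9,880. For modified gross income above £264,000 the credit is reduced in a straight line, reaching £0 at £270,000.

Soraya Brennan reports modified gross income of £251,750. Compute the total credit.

Adoption Credit: income exceeds £251,500 by £250, which is 1 full-or-partial £1,500 increment; reduction = 1 × £25 = £25, leaving £412.
Education Credit: £251,750 is at or below the £262,100 threshold, so the full £3,370 applies.
Renter's Relief Credit: £251,750 is at or below the £264,000 threshold, so the full £9,880 applies.
Total: £412 + £3,370 + £9,880 = £13,662.

£13,662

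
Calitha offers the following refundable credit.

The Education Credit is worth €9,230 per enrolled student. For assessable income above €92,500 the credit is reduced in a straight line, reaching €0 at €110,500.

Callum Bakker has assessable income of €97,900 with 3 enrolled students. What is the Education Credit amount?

€19,383

Education Credit: base = 3 × €9,230 = €27,690. €97,900 is €5,400 into a €18,000 phase-out range, leaving 12,600/18,000 of the credit: €27,690 × 12,600/18,000 = €19,383.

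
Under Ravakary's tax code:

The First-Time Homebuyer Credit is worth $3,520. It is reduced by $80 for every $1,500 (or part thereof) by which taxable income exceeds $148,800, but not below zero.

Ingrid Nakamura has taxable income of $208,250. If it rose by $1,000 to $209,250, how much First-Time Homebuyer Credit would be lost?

$80

At $208,250 — income exceeds $148,800 by $59,450, which is 40 full-or-partial $1,500 increments; reduction = 40 × $80 = $3,200, leaving $320.
At $209,250 — income exceeds $148,800 by $60,450, which is 41 full-or-partial $1,500 increments; reduction = 41 × $80 = $3,280, leaving $240.
Lost: $320 − $240 = $80.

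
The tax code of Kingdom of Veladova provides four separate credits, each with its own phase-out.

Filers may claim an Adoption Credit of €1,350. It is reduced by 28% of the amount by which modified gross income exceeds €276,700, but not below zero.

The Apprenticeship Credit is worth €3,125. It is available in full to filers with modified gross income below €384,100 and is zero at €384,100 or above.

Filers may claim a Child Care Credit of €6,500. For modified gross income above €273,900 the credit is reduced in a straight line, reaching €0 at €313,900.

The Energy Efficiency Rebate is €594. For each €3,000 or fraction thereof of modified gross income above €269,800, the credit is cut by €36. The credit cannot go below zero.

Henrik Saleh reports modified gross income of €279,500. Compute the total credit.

€9,731

Adoption Credit: 28% of the €2,800 excess over €276,700 is €784; credit = €1,350 − €784 = €566.
Apprenticeship Credit: €279,500 is below the €384,100 cutoff, so the full €3,125 applies.
Child Care Credit: €279,500 is €5,600 into a €40,000 phase-out range, leaving 34,400/40,000 of the credit: €6,500 × 34,400/40,000 = €5,590.
Energy Efficiency Rebate: income exceeds €269,800 by €9,700, which is 4 full-or-partial €3,000 increments; reduction = 4 × €36 = €144, leaving €450.
Total: €566 + €3,125 + €5,590 + €450 = €9,731.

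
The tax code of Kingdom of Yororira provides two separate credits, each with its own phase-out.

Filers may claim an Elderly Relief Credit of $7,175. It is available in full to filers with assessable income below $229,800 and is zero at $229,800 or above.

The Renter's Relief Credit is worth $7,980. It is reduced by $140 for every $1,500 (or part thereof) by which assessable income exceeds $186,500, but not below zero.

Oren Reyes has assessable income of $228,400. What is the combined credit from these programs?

$11,235

Elderly Relief Credit: $228,400 is below the $229,800 cutoff, so the full $7,175 applies.
Renter's Relief Credit: income exceeds $186,500 by $41,900, which is 28 full-or-partial $1,500 increments; reduction = 28 × $140 = $3,920, leaving $4,060.
Total: $7,175 + $4,060 = $11,235.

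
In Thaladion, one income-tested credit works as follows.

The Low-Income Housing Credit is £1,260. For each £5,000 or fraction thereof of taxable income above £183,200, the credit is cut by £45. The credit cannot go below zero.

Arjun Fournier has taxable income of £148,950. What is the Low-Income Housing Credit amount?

£1,260

Low-Income Housing Credit: £148,950 is at or below the £183,200 threshold, so the full £1,260 applies.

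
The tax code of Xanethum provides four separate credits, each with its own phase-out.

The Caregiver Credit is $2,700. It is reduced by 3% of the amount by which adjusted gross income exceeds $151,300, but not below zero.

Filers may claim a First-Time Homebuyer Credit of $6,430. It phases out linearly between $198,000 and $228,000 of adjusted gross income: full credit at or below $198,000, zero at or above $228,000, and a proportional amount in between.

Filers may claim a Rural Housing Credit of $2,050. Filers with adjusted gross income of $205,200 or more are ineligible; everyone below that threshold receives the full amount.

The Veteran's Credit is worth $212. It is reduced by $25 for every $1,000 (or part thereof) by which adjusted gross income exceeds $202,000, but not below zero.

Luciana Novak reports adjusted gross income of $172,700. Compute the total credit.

$10,750

Caregiver Credit: 3% of the $21,400 excess over $151,300 is $642; credit = $2,700 − $642 = $2,058.
First-Time Homebuyer Credit: $172,700 is at or below the $198,000 threshold, so the full $6,430 applies.
Rural Housing Credit: $172,700 is below the $205,200 cutoff, so the full $2,050 applies.
Veteran's Credit: $172,700 is at or below the $202,000 threshold, so the full $212 applies.
Total: $2,058 + $6,430 + $2,050 + $212 = $10,750.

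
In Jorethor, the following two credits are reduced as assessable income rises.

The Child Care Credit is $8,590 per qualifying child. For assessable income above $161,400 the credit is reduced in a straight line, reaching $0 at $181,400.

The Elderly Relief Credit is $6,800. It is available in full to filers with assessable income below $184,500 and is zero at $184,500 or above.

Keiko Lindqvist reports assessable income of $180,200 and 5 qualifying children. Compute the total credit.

$9,377

Child Care Credit: base = 5 × $8,590 = $42,950. $180,200 is $18,800 into a $20,000 phase-out range, leaving 1,200/20,000 of the credit: $42,950 × 1,200/20,000 = $2,577.
Elderly Relief Credit: $180,200 is below the $184,500 cutoff, so the full $6,800 applies.
Total: $2,577 + $6,800 = $9,377.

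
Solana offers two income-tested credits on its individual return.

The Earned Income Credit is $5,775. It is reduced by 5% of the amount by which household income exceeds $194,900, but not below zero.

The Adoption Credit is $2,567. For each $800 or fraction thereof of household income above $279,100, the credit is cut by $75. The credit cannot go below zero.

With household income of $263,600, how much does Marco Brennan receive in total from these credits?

$4,907

Earned Income Credit: 5% of the $68,700 excess over $194,900 is $3,435; credit = $5,775 − $3,435 = $2,340.
Adoption Credit: $263,600 is at or below the $279,100 threshold, so the full $2,567 applies.
Total: $2,340 + $2,567 = $4,907.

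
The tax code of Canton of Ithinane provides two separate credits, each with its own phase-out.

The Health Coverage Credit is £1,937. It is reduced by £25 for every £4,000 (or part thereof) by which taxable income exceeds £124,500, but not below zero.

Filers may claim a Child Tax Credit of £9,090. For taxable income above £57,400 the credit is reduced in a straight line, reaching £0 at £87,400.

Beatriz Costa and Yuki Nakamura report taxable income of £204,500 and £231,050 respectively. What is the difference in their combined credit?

Beatriz (£204,500): Health Coverage Credit: income exceeds £124,500 by £80,000, which is 20 full-or-partial £4,000 increments; reduction = 20 × £25 = £500, leaving £1,437. Child Tax Credit: £204,500 is at or above £87,400, so the credit is £0. total £1,437 + £0 = £1,437
Yuki (£231,050): Health Coverage Credit: income exceeds £124,500 by £106,550, which is 27 full-or-partial £4,000 increments; reduction = 27 × £25 = £675, leaving £1,262. Child Tax Credit: £231,050 is at or above £87,400, so the credit is £0. total £1,262 + £0 = £1,262
Difference: |£1,437 − £1,262| = £175.

£175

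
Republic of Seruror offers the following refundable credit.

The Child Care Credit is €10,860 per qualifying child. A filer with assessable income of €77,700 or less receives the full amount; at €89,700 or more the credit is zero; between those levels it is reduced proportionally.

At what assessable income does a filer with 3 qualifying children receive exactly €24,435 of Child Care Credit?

Full credit = 3 × €10,860 = €32,580.
€24,435 is 24,435/32,580 of the full €32,580, so 8,145/32,580 of the €12,000 range has been used: income = €77,700 + €12,000 × 8,145/32,580 = €80,700.

€80,700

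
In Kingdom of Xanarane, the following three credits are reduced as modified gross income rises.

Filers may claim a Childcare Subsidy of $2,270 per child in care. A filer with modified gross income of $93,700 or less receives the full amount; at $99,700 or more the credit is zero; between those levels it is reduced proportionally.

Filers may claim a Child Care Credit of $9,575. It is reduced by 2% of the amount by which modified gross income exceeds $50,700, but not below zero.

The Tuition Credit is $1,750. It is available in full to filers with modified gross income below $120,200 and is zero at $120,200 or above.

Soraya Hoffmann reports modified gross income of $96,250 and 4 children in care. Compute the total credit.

Childcare Subsidy: base = 4 × $2,270 = $9,080. $96,250 is $2,550 into a $6,000 phase-out range, leaving 3,450/6,000 of the credit: $9,080 × 3,450/6,000 = $5,221.
Child Care Credit: 2% of the $45,550 excess over $50,700 is $911; credit = $9,575 − $911 = $8,664.
Tuition Credit: $96,250 is below the $120,200 cutoff, so the full $1,750 applies.
Total: $5,221 + $8,664 + $1,750 = $15,635.

$15,635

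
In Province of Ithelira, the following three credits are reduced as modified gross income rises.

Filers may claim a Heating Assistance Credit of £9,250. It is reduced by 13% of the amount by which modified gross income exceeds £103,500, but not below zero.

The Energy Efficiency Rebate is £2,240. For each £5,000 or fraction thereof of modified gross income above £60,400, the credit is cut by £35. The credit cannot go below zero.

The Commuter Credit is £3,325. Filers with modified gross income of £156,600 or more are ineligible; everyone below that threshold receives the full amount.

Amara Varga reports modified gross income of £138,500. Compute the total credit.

£9,705

Heating Assistance Credit: 13% of the £35,000 excess over £103,500 is £4,550; credit = £9,250 − £4,550 = £4,700.
Energy Efficiency Rebate: income exceeds £60,400 by £78,100, which is 16 full-or-partial £5,000 increments; reduction = 16 × £35 = £560, leaving £1,680.
Commuter Credit: £138,500 is below the £156,600 cutoff, so the full £3,325 applies.
Total: £4,700 + £1,680 + £3,325 = £9,705.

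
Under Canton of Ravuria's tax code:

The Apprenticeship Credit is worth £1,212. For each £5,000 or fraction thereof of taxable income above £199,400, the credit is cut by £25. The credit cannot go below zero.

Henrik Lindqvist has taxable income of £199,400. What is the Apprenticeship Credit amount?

£1,212

Apprenticeship Credit: £199,400 is at or below the £199,400 threshold, so the full £1,212 applies.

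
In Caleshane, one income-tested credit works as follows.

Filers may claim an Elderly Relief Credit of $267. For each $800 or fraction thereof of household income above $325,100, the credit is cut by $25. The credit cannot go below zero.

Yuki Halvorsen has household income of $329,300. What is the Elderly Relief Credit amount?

$117

Elderly Relief Credit: income exceeds $325,100 by $4,200, which is 6 full-or-partial $800 increments; reduction = 6 × $25 = $150, leaving $117.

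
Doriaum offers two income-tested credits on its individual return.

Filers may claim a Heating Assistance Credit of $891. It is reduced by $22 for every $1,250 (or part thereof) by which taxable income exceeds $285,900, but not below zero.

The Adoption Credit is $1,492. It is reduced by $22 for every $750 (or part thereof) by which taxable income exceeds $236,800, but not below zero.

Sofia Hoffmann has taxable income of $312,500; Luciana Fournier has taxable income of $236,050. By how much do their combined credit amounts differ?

$1,976

Sofia ($312,500): Heating Assistance Credit: income exceeds $285,900 by $26,600, which is 22 full-or-partial $1,250 increments; reduction = 22 × $22 = $484, leaving $407. Adoption Credit: income exceeds $236,800 by $75,700 → 101 increments × $22 = $2,222 ≥ base, so the credit is $0. total $407 + $0 = $407
Luciana ($236,050): Heating Assistance Credit: $236,050 is at or below the $285,900 threshold, so the full $891 applies. Adoption Credit: $236,050 is at or below the $236,800 threshold, so the full $1,492 applies. total $891 + $1,492 = $2,383
Difference: |$407 − $2,383| = $1,976.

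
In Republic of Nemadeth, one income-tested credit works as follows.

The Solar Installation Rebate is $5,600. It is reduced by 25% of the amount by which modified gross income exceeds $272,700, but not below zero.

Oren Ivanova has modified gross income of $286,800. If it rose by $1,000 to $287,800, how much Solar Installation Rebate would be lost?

$250

At $286,800 — 25% of the $14,100 excess over $272,700 is $3,525; credit = $5,600 − $3,525 = $2,075.
At $287,800 — 25% of the $15,100 excess over $272,700 is $3,775; credit = $5,600 − $3,775 = $1,825.
Lost: $2,075 − $1,825 = $250.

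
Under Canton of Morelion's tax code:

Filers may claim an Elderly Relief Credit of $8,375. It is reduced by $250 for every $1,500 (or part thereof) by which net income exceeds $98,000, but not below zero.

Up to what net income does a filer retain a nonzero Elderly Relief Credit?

$147,500

After 33 increments the reduction is 33 × $250 = $8,250, leaving $125; one more increment wipes it out. Increment 33 ends at excess 33 × $1,500 = $49,500, so the highest qualifying income is $98,000 + $49,500 = $147,500.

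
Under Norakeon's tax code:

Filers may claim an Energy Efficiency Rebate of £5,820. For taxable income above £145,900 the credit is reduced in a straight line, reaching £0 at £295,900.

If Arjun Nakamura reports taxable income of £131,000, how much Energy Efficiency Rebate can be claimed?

Energy Efficiency Rebate: £131,000 is at or below the £145,900 threshold, so the full £5,820 applies.

£5,820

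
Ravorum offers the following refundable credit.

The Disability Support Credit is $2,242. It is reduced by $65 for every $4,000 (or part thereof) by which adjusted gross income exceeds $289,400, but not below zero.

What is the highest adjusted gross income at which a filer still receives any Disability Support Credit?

After 34 increments the reduction is 34 × $65 = $2,210, leaving $32; one more increment wipes it out. Increment 34 ends at excess 34 × $4,000 = $136,000, so the highest qualifying income is $289,400 + $136,000 = $425,400.

$425,400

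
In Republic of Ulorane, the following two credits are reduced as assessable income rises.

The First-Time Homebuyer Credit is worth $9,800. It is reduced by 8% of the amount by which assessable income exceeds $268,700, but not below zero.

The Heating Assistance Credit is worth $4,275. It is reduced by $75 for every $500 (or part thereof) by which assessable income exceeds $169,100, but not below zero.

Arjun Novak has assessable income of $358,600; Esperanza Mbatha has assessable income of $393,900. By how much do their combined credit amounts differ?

Arjun ($358,600): First-Time Homebuyer Credit: 8% of the $89,900 excess over $268,700 is $7,192; credit = $9,800 − $7,192 = $2,608. Heating Assistance Credit: income exceeds $169,100 by $189,500 → 379 increments × $75 = $28,425 ≥ base, so the credit is $0. total $2,608 + $0 = $2,608
Esperanza ($393,900): First-Time Homebuyer Credit: 8% of the $125,200 excess over $268,700 is $10,016 ≥ base, so the credit is $0. Heating Assistance Credit: income exceeds $169,100 by $224,800 → 450 increments × $75 = $33,750 ≥ base, so the credit is $0. total $0 + $0 = $0
Difference: |$2,608 − $0| = $2,608.

$2,608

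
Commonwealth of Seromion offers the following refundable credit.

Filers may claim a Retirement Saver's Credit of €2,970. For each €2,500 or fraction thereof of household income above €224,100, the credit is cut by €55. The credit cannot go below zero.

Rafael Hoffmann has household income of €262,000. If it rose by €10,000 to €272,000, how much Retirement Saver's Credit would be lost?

€220

At €262,000 — income exceeds €224,100 by €37,900, which is 16 full-or-partial €2,500 increments; reduction = 16 × €55 = €880, leaving €2,090.
At €272,000 — income exceeds €224,100 by €47,900, which is 20 full-or-partial €2,500 increments; reduction = 20 × €55 = €1,100, leaving €1,870.
Lost: €2,090 − €1,870 = €220.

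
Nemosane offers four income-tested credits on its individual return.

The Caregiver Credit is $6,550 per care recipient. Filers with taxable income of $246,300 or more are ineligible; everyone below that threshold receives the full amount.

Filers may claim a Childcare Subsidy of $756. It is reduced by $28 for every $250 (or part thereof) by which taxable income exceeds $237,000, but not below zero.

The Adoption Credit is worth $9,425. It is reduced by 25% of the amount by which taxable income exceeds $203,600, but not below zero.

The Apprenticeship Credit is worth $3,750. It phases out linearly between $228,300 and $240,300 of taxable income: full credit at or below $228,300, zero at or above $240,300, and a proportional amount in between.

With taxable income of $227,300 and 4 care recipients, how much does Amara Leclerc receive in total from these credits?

$34,206

Caregiver Credit: base = 4 × $6,550 = $26,200. $227,300 is below the $246,300 cutoff, so the full $26,200 applies.
Childcare Subsidy: $227,300 is at or below the $237,000 threshold, so the full $756 applies.
Adoption Credit: 25% of the $23,700 excess over $203,600 is $5,925; credit = $9,425 − $5,925 = $3,500.
Apprenticeship Credit: $227,300 is at or below the $228,300 threshold, so the full $3,750 applies.
Total: $26,200 + $756 + $3,500 + $3,750 = $34,206.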